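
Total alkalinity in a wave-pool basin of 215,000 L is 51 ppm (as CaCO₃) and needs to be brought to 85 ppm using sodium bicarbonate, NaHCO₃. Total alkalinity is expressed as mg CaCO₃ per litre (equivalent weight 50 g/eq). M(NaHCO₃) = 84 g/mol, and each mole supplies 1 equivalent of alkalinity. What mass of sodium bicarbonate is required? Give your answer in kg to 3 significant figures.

Alkalinity to add: (85 − 51) = 34 mg/L as CaCO₃ × 215,000 L = 7310 g as CaCO₃.
Equivalents: 7310 g ÷ 50 g/eq = 146.2 eq.
NaHCO₃ supplies 1 eq per mole → 146.2 mol.
Mass: 146.2 mol × 84 g/mol = 12,280 g.

12.3 kg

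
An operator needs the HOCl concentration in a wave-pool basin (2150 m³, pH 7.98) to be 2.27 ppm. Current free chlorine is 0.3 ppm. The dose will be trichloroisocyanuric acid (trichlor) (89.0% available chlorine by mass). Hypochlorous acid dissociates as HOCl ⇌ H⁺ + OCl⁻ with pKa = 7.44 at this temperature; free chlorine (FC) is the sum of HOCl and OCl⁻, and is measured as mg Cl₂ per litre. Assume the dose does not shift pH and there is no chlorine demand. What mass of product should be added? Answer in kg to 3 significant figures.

23.8 kg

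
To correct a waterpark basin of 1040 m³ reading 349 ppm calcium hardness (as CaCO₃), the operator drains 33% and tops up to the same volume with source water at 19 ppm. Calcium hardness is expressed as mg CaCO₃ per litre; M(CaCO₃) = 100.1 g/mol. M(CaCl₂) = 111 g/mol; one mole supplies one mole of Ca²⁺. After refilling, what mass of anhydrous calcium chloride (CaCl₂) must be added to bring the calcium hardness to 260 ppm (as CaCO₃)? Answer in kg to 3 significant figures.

Volume: 1040 m³ = 1,040,000 L.
After draining 33% and refilling: 349 × 0.67 + 19 × 0.33 = 240.1 ppm.
Deficit to target: 260 − 240.1 = 19.9 mg/L.
As CaCO₃: 19.9 mg/L × 1,040,000 L = 20,700 g; ÷ 100.1 = 206.8 mol Ca²⁺.
Mass: 206.8 × 111 = 22,950 g.

22.9 kg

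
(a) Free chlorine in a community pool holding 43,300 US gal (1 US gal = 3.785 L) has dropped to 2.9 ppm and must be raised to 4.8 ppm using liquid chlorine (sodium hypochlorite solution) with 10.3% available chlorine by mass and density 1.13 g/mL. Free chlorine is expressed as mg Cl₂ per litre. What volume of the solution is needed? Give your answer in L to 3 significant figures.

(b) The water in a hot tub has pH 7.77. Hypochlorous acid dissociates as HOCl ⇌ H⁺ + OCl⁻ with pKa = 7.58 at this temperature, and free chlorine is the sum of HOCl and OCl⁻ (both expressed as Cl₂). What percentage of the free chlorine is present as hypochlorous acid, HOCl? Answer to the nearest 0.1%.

(a) 2.68 L; (b) 39.2%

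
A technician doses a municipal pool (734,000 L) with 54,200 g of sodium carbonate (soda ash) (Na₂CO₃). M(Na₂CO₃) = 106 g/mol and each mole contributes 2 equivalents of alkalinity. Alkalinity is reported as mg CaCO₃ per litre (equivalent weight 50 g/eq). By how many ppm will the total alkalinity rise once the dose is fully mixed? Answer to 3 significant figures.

69.7 ppm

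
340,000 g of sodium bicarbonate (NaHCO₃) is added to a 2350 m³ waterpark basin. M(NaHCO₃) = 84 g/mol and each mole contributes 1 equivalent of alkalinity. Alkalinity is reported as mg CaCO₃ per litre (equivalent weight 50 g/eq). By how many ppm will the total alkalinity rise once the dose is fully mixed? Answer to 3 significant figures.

86.1 ppm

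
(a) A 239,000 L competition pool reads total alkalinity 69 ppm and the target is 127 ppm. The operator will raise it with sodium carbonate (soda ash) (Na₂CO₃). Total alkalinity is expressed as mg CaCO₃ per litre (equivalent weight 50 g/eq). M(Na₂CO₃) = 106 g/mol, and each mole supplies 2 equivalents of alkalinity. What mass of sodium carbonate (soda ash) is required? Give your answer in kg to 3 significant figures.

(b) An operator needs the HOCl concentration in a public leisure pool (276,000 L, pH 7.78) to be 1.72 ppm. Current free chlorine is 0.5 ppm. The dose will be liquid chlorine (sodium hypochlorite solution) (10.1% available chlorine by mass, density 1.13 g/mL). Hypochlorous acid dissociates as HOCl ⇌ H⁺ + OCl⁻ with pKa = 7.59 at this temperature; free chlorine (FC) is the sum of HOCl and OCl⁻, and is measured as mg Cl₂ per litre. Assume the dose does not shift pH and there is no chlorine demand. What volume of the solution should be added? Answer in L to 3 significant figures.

(a) 14.7 kg; (b) 9.39 L

(a) Alkalinity to add: (127 − 69) = 58 mg/L as CaCO₃ × 239,000 L = 13,860 g as CaCO₃.
(a) Equivalents: 13,860 g ÷ 50 g/eq = 277.2 eq.
(a) Each mole of Na₂CO₃ supplies 2 eq, so 277.2 / 2 = 138.6 mol.
(a) Mass: 138.6 mol × 106 g/mol = 14,690 g.

(b) [OCl⁻]/[HOCl] = 10^(pH − pKa) = 10^(7.78 − 7.59) = 1.549; fraction as HOCl = 1/(1 + 1.549) = 0.3923.
(b) Free chlorine required for 1.72 ppm HOCl: 1.72 / 0.3923 = 4.384 ppm.
(b) FC to add: 4.384 − 0.5 = 3.884 mg/L as Cl₂.
(b) Cl₂ equivalent: 3.884 mg/L × 276,000 L = 1072 g.
(b) Product at 10.1% available Cl: 1072 / 0.101 = 10,610 g.
(b) Volume: 10,610 g ÷ 1.13 g/mL = 9393 mL.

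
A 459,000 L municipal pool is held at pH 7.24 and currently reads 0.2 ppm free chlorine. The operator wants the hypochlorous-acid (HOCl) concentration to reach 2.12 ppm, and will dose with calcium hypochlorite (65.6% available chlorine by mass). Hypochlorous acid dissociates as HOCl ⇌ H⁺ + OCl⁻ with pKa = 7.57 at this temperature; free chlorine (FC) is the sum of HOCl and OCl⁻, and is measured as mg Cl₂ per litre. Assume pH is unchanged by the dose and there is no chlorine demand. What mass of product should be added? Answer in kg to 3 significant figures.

2.04 kg

[OCl⁻]/[HOCl] = 10^(pH − pKa) = 10^(7.24 − 7.57) = 0.4677; fraction as HOCl = 1/(1 + 0.4677) = 0.6813.
Free chlorine required for 2.12 ppm HOCl: 2.12 / 0.6813 = 3.112 ppm.
FC to add: 3.112 − 0.2 = 2.912 mg/L as Cl₂.
Cl₂ equivalent: 2.912 mg/L × 459,000 L = 1336 g.
Product at 65.6% available Cl: 1336 / 0.656 = 2037 g.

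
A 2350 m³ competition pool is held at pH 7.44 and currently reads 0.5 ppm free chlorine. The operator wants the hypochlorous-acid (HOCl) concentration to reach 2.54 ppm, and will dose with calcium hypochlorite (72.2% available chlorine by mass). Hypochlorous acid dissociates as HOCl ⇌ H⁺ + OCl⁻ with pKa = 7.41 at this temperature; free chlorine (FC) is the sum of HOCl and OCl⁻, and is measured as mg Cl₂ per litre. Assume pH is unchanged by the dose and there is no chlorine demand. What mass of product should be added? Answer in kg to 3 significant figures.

Volume: 2350 m³ = 2,350,000 L.
[OCl⁻]/[HOCl] = 10^(pH − pKa) = 10^(7.44 − 7.41) = 1.072; fraction as HOCl = 1/(1 + 1.072) = 0.4827.
Free chlorine required for 2.54 ppm HOCl: 2.54 / 0.4827 = 5.262 ppm.
FC to add: 5.262 − 0.5 = 4.762 mg/L as Cl₂.
Cl₂ equivalent: 4.762 mg/L × 2,350,000 L = 11,190 g.
Product at 72.2% available Cl: 11,190 / 0.722 = 15,500 g.

15.5 kg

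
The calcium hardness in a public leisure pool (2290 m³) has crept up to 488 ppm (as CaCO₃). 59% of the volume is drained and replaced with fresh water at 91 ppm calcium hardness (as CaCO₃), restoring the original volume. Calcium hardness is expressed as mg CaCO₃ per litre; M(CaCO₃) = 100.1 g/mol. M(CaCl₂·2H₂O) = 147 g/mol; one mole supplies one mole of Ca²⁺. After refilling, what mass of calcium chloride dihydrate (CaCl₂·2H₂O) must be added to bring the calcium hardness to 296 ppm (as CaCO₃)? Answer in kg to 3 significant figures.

142 kg

Volume: 2290 m³ = 2,290,000 L.
After draining 59% and refilling: 488 × 0.41 + 91 × 0.59 = 253.77 ppm.
Deficit to target: 296 − 253.77 = 42.23 mg/L.
As CaCO₃: 42.23 mg/L × 2,290,000 L = 96,710 g; ÷ 100.1 = 966.1 mol Ca²⁺.
Mass: 966.1 × 147 = 142,000 g.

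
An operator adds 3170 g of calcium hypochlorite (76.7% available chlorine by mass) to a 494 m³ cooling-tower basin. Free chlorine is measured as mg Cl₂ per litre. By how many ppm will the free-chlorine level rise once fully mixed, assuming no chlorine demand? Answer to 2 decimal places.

Volume: 494 m³ = 494,000 L.
Available chlorine delivered: 3170 g × 0.767 = 2431 g as Cl₂.
Concentration rise: 2431 g / 494,000 L = 4.922 mg/L = 4.92 ppm.

4.92 ppm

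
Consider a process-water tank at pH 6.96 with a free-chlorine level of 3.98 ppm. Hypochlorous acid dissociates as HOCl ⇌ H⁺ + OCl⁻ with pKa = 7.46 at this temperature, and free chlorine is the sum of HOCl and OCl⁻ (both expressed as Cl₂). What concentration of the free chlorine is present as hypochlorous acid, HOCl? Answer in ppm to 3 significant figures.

3.02 ppm

[OCl⁻]/[HOCl] = 10^(pH − pKa) = 10^(6.96 − 7.46) = 10^-0.50 = 0.3162.
Fraction as HOCl = 1 / (1 + 0.3162) = 0.7597.
HOCl = 0.7597 × 3.98 ppm = 3.024 ppm.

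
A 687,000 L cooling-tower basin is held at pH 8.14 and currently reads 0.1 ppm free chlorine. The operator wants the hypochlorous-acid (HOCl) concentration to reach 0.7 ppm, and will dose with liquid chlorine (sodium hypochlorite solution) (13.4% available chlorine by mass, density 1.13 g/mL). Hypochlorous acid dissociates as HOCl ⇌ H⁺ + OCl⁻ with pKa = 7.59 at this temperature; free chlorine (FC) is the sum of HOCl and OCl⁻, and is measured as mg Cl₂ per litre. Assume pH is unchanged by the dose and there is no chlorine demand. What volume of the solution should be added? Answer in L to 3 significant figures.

14.0 L

[OCl⁻]/[HOCl] = 10^(pH − pKa) = 10^(8.14 − 7.59) = 3.548; fraction as HOCl = 1/(1 + 3.548) = 0.2199.
Free chlorine required for 0.7 ppm HOCl: 0.7 / 0.2199 = 3.184 ppm.
FC to add: 3.184 − 0.1 = 3.084 mg/L as Cl₂.
Cl₂ equivalent: 3.084 mg/L × 687,000 L = 2118 g.
Product at 13.4% available Cl: 2118 / 0.134 = 15,810 g.
Volume: 15,810 g ÷ 1.13 g/mL = 13,990 mL.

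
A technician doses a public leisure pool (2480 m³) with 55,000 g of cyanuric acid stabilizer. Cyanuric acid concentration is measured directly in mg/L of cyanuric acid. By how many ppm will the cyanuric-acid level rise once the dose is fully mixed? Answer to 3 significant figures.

Volume: 2480 m³ = 2,480,000 L.
Rise: 55,000 g / 2,480,000 L × 1000 = 22.18 mg/L.

22.2 ppm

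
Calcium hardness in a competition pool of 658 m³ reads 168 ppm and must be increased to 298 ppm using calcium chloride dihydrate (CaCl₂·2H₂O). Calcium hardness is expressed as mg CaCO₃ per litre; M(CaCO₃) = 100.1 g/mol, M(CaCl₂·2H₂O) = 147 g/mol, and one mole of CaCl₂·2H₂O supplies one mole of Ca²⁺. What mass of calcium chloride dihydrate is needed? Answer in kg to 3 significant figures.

Volume: 658 m³ = 658,000 L.
Hardness to add: (298 − 168) = 130 mg/L as CaCO₃ × 658,000 L = 85,540 g as CaCO₃.
Moles of Ca²⁺ (1 mol Ca²⁺ ≡ 1 mol CaCO₃): 85,540 / 100.1 g/mol = 854.5 mol.
Mass of CaCl₂·2H₂O: 854.5 × 147 = 125,600 g.

126 kg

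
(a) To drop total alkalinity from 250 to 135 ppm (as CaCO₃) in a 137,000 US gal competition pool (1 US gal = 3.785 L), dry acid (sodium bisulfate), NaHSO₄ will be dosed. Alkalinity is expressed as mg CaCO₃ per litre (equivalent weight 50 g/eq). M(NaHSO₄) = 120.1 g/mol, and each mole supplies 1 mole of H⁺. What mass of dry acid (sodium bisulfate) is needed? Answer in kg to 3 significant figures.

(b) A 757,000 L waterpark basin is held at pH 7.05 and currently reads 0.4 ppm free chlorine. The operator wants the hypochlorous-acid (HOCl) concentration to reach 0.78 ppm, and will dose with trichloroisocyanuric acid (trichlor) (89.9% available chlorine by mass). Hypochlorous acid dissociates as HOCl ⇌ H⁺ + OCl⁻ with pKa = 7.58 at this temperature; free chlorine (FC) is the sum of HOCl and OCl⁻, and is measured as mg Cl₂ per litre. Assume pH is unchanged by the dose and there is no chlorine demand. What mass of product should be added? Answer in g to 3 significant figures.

(a) 143 kg; (b) 514 g

(a) Volume: 137,000 US gal × 3.785 L/gal = 518,545 L.
(a) Alkalinity to neutralize: (250 − 135) = 115 mg/L as CaCO₃ × 518,545 L = 59,630 g as CaCO₃.
(a) Equivalents of H⁺ required: 59,630 ÷ 50 g/eq = 1193 eq = 1193 mol NaHSO₄.
(a) Mass of NaHSO₄: 1193 × 120.1 = 143,200 g.

(b) [OCl⁻]/[HOCl] = 10^(pH − pKa) = 10^(7.05 − 7.58) = 0.2951; fraction as HOCl = 1/(1 + 0.2951) = 0.7721.
(b) Free chlorine required for 0.78 ppm HOCl: 0.78 / 0.7721 = 1.01 ppm.
(b) FC to add: 1.01 − 0.4 = 0.6102 mg/L as Cl₂.
(b) Cl₂ equivalent: 0.6102 mg/L × 757,000 L = 461.9 g.
(b) Product at 89.9% available Cl: 461.9 / 0.899 = 513.8 g.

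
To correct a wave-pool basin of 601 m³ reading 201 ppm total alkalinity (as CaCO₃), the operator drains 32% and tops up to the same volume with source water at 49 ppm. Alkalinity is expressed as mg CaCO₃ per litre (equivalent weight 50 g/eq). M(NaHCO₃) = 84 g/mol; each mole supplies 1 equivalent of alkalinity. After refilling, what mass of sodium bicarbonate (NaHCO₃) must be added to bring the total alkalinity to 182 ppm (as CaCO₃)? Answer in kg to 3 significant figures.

29.9 kg

Volume: 601 m³ = 601,000 L.
After draining 32% and refilling: 201 × 0.68 + 49 × 0.32 = 152.36 ppm.
Deficit to target: 182 − 152.36 = 29.64 mg/L.
As CaCO₃: 29.64 mg/L × 601,000 L = 17,810 g; ÷ 50 g/eq ÷ 1 = 356.3 mol NaHCO₃.
Mass: 356.3 × 84 = 29,930 g.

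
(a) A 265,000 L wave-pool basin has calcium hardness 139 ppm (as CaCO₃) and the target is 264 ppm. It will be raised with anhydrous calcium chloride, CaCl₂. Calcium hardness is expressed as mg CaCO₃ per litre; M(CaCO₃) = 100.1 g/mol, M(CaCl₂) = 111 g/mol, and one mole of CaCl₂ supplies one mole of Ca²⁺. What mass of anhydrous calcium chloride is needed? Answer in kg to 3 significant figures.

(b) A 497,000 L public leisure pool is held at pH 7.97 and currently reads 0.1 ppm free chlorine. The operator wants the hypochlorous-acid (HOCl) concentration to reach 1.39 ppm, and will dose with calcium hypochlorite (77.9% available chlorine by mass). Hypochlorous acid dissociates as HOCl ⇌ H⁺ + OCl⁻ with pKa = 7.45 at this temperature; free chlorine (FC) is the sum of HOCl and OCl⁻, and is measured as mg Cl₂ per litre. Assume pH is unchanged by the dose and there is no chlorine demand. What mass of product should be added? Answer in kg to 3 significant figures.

(a) 36.7 kg; (b) 3.76 kg

(a) Hardness to add: (264 − 139) = 125 mg/L as CaCO₃ × 265,000 L = 33,120 g as CaCO₃.
(a) Moles of Ca²⁺ (1 mol Ca²⁺ ≡ 1 mol CaCO₃): 33,120 / 100.1 g/mol = 330.9 mol.
(a) Mass of CaCl₂: 330.9 × 111 = 36,730 g.

(b) [OCl⁻]/[HOCl] = 10^(pH − pKa) = 10^(7.97 − 7.45) = 3.311; fraction as HOCl = 1/(1 + 3.311) = 0.2319.
(b) Free chlorine required for 1.39 ppm HOCl: 1.39 / 0.2319 = 5.993 ppm.
(b) FC to add: 5.993 − 0.1 = 5.893 mg/L as Cl₂.
(b) Cl₂ equivalent: 5.893 mg/L × 497,000 L = 2929 g.
(b) Product at 77.9% available Cl: 2929 / 0.779 = 3760 g.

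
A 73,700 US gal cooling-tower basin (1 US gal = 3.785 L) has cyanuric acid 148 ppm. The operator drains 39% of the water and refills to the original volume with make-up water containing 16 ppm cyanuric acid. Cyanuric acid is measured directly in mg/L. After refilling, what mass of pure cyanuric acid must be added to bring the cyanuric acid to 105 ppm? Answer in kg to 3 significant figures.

Volume: 73,700 US gal × 3.785 L/gal = 278,954 L.
After draining 39% and refilling: 148 × 0.61 + 16 × 0.39 = 96.52 ppm.
Deficit to target: 105 − 96.52 = 8.48 mg/L.
Mass: 8.48 mg/L × 278,954 L = 2366 g cyanuric acid.

2.37 kg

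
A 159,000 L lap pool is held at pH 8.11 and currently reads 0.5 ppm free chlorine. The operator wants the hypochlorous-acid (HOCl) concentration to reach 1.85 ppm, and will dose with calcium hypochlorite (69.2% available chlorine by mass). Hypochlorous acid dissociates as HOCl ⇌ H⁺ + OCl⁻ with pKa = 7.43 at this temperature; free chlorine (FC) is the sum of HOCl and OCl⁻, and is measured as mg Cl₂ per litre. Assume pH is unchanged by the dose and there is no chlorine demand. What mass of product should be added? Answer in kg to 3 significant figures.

2.34 kg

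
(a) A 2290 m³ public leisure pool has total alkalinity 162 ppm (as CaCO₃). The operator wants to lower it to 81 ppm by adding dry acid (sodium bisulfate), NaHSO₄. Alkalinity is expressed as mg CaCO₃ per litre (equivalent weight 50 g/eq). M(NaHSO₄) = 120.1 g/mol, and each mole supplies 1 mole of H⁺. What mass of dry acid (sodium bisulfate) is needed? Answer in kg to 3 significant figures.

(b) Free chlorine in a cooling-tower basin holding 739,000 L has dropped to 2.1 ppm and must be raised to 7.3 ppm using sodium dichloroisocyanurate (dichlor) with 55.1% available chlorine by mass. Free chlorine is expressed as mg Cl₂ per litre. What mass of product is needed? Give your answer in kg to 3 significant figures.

(a) 446 kg; (b) 6.97 kg

(a) Volume: 2290 m³ = 2,290,000 L.
(a) Alkalinity to neutralize: (162 − 81) = 81 mg/L as CaCO₃ × 2,290,000 L = 185,500 g as CaCO₃.
(a) Equivalents of H⁺ required: 185,500 ÷ 50 g/eq = 3710 eq = 3710 mol NaHSO₄.
(a) Mass of NaHSO₄: 3710 × 120.1 = 445,500 g.

(b) Chlorine deficit: 7.3 − 2.1 = 5.2 ppm = 5.2 mg/L as Cl₂.
(b) Cl₂ equivalent needed: 5.2 mg/L × 739,000 L = 3,843,000 mg = 3843 g.
(b) Product at 55.1% available chlorine: 3843 / 0.551 = 6974 g.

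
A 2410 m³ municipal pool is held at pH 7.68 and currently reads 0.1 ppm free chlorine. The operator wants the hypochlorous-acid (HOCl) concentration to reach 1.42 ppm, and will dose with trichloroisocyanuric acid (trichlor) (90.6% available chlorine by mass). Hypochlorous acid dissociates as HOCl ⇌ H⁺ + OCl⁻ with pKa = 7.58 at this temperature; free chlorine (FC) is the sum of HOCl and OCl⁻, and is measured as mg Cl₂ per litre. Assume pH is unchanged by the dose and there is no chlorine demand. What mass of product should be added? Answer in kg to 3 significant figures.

Volume: 2410 m³ = 2,410,000 L.
[OCl⁻]/[HOCl] = 10^(pH − pKa) = 10^(7.68 − 7.58) = 1.259; fraction as HOCl = 1/(1 + 1.259) = 0.4427.
Free chlorine required for 1.42 ppm HOCl: 1.42 / 0.4427 = 3.208 ppm.
FC to add: 3.208 − 0.1 = 3.108 mg/L as Cl₂.
Cl₂ equivalent: 3.108 mg/L × 2,410,000 L = 7489 g.
Product at 90.6% available Cl: 7489 / 0.906 = 8267 g.

8.27 kg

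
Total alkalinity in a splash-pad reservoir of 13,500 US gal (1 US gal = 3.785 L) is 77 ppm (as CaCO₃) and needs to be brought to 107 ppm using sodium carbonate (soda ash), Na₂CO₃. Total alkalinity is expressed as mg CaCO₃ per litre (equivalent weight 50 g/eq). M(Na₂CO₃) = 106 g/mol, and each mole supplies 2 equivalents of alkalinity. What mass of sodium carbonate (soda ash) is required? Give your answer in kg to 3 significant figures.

1.62 kg

Volume: 13,500 US gal × 3.785 L/gal = 51,098 L.
Alkalinity to add: (107 − 77) = 30 mg/L as CaCO₃ × 51,098 L = 1533 g as CaCO₃.
Equivalents: 1533 g ÷ 50 g/eq = 30.66 eq.
Each mole of Na₂CO₃ supplies 2 eq, so 30.66 / 2 = 15.33 mol.
Mass: 15.33 mol × 106 g/mol = 1625 g.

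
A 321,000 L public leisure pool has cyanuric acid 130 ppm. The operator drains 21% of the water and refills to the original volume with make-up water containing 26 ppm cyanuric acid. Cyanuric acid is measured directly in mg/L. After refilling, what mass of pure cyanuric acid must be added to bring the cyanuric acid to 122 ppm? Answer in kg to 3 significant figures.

After draining 21% and refilling: 130 × 0.79 + 26 × 0.21 = 108.16 ppm.
Deficit to target: 122 − 108.16 = 13.84 mg/L.
Mass: 13.84 mg/L × 321,000 L = 4443 g cyanuric acid.

4.44 kg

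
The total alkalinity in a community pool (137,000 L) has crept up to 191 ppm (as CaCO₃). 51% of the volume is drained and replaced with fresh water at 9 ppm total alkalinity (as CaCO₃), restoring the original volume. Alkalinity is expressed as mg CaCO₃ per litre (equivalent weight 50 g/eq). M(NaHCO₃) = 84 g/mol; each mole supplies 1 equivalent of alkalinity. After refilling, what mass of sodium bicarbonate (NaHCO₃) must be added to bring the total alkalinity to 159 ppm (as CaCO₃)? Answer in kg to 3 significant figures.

14.0 kg

After draining 51% and refilling: 191 × 0.49 + 9 × 0.51 = 98.18 ppm.
Deficit to target: 159 − 98.18 = 60.82 mg/L.
As CaCO₃: 60.82 mg/L × 137,000 L = 8332 g; ÷ 50 g/eq ÷ 1 = 166.6 mol NaHCO₃.
Mass: 166.6 × 84 = 14,000 g.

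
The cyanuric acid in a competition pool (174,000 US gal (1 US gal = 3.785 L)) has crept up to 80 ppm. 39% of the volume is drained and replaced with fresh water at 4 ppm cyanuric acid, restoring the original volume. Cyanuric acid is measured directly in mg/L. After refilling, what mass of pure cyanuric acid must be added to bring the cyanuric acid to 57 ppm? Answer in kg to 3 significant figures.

4.37 kg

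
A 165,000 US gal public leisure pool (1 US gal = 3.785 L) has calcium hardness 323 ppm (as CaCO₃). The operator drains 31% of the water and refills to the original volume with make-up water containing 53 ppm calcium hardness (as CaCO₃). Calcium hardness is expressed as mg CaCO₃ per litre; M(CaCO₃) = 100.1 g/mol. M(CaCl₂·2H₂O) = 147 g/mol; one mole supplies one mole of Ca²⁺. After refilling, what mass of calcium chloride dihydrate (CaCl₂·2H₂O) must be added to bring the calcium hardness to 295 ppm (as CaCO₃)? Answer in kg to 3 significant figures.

51.1 kg

Volume: 165,000 US gal × 3.785 L/gal = 624,525 L.
After draining 31% and refilling: 323 × 0.69 + 53 × 0.31 = 239.3 ppm.
Deficit to target: 295 − 239.3 = 55.7 mg/L.
As CaCO₃: 55.7 mg/L × 624,525 L = 34,790 g; ÷ 100.1 = 347.5 mol Ca²⁺.
Mass: 347.5 × 147 = 51,080 g.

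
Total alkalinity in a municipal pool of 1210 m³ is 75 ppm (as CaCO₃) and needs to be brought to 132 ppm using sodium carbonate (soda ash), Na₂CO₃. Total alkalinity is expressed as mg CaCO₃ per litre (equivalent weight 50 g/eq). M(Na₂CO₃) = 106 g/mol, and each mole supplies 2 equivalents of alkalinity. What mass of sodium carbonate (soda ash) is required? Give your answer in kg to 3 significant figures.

73.1 kg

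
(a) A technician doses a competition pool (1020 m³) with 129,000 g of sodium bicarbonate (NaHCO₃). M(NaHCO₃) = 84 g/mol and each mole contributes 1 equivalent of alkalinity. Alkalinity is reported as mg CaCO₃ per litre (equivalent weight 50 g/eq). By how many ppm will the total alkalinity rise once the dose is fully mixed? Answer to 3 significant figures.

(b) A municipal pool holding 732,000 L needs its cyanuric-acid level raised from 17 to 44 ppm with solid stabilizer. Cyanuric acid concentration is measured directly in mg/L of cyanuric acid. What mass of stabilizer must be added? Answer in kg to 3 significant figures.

(a) 75.3 ppm; (b) 19.8 kg

(a) Volume: 1020 m³ = 1,020,000 L.
(a) Moles of NaHCO₃: 129,000 g ÷ 84 g/mol = 1536 mol → 1536 eq of alkalinity.
(a) As CaCO₃: 1536 eq × 50 g/eq = 76,790 g.
(a) Rise: 76,790 g / 1,020,000 L × 1000 = 75.28 mg/L.

(b) CYA to add: (44 − 17) = 27 mg/L × 732,000 L = 19,760 g cyanuric acid.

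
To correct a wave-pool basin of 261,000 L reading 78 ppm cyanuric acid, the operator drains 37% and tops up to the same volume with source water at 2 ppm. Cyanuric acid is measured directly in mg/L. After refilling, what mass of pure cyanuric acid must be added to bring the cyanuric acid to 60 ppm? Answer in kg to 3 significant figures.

After draining 37% and refilling: 78 × 0.63 + 2 × 0.37 = 49.88 ppm.
Deficit to target: 60 − 49.88 = 10.12 mg/L.
Mass: 10.12 mg/L × 261,000 L = 2641 g cyanuric acid.

2.64 kg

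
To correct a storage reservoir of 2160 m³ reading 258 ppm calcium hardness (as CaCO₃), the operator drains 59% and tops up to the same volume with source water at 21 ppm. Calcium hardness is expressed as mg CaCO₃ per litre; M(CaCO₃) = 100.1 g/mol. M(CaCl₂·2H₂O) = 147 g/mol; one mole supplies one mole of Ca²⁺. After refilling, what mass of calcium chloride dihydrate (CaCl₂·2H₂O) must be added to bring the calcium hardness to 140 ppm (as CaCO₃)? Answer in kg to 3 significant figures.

69.2 kg

Volume: 2160 m³ = 2,160,000 L.
After draining 59% and refilling: 258 × 0.41 + 21 × 0.59 = 118.17 ppm.
Deficit to target: 140 − 118.17 = 21.83 mg/L.
As CaCO₃: 21.83 mg/L × 2,160,000 L = 47,150 g; ÷ 100.1 = 471.1 mol Ca²⁺.
Mass: 471.1 × 147 = 69,250 g.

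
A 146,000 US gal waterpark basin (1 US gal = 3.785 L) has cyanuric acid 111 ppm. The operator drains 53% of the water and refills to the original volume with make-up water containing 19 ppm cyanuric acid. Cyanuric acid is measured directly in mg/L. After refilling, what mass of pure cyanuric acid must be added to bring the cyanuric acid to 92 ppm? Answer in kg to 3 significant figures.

Volume: 146,000 US gal × 3.785 L/gal = 552,610 L.
After draining 53% and refilling: 111 × 0.47 + 19 × 0.53 = 62.24 ppm.
Deficit to target: 92 − 62.24 = 29.76 mg/L.
Mass: 29.76 mg/L × 552,610 L = 16,450 g cyanuric acid.

16.4 kg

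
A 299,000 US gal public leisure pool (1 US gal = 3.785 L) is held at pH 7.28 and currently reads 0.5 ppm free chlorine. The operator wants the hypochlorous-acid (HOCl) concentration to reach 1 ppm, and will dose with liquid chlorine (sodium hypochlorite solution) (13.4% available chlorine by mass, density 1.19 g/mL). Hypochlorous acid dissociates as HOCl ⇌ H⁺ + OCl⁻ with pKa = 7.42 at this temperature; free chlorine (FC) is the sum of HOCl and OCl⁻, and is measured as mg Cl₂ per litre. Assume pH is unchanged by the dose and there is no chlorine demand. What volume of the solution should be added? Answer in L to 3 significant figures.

Volume: 299,000 US gal × 3.785 L/gal = 1,131,715 L.
[OCl⁻]/[HOCl] = 10^(pH − pKa) = 10^(7.28 − 7.42) = 0.7244; fraction as HOCl = 1/(1 + 0.7244) = 0.5799.
Free chlorine required for 1 ppm HOCl: 1 / 0.5799 = 1.724 ppm.
FC to add: 1.724 − 0.5 = 1.224 mg/L as Cl₂.
Cl₂ equivalent: 1.224 mg/L × 1,131,715 L = 1386 g.
Product at 13.4% available Cl: 1386 / 0.134 = 10,340 g.
Volume: 10,340 g ÷ 1.19 g/mL = 8690 mL.

8.69 L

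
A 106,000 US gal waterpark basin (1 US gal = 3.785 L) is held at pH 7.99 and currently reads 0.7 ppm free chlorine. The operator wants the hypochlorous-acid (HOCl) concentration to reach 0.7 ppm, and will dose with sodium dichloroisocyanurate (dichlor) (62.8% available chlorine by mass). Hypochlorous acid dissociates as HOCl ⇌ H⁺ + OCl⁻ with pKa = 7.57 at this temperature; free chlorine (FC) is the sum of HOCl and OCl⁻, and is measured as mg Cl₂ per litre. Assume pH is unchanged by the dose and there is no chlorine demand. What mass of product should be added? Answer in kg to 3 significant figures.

Volume: 106,000 US gal × 3.785 L/gal = 401,210 L.
[OCl⁻]/[HOCl] = 10^(pH − pKa) = 10^(7.99 − 7.57) = 2.63; fraction as HOCl = 1/(1 + 2.63) = 0.2755.
Free chlorine required for 0.7 ppm HOCl: 0.7 / 0.2755 = 2.541 ppm.
FC to add: 2.541 − 0.7 = 1.841 mg/L as Cl₂.
Cl₂ equivalent: 1.841 mg/L × 401,210 L = 738.7 g.
Product at 62.8% available Cl: 738.7 / 0.628 = 1176 g.

1.18 kg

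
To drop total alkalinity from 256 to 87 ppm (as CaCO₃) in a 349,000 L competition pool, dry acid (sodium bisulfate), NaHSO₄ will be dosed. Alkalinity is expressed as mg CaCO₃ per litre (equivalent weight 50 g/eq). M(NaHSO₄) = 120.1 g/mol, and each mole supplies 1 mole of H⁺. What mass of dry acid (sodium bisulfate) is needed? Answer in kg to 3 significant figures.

142 kg

Alkalinity to neutralize: (256 − 87) = 169 mg/L as CaCO₃ × 349,000 L = 58,980 g as CaCO₃.
Equivalents of H⁺ required: 58,980 ÷ 50 g/eq = 1180 eq = 1180 mol NaHSO₄.
Mass of NaHSO₄: 1180 × 120.1 = 141,700 g.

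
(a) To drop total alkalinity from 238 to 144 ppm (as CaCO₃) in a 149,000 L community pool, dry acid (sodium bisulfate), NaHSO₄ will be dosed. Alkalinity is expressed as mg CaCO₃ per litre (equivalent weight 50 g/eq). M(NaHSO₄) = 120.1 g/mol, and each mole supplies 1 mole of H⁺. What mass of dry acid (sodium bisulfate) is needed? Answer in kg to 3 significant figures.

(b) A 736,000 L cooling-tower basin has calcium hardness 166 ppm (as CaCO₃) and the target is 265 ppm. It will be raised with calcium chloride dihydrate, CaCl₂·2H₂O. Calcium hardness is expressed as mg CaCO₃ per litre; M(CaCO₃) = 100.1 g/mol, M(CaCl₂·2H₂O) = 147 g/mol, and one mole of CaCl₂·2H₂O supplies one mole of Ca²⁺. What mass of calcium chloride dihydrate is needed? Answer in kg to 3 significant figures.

(a) 33.6 kg; (b) 107 kg

(a) Alkalinity to neutralize: (238 − 144) = 94 mg/L as CaCO₃ × 149,000 L = 14,010 g as CaCO₃.
(a) Equivalents of H⁺ required: 14,010 ÷ 50 g/eq = 280.1 eq = 280.1 mol NaHSO₄.
(a) Mass of NaHSO₄: 280.1 × 120.1 = 33,640 g.

(b) Hardness to add: (265 − 166) = 99 mg/L as CaCO₃ × 736,000 L = 72,860 g as CaCO₃.
(b) Moles of Ca²⁺ (1 mol Ca²⁺ ≡ 1 mol CaCO₃): 72,860 / 100.1 g/mol = 727.9 mol.
(b) Mass of CaCl₂·2H₂O: 727.9 × 147 = 107,000 g.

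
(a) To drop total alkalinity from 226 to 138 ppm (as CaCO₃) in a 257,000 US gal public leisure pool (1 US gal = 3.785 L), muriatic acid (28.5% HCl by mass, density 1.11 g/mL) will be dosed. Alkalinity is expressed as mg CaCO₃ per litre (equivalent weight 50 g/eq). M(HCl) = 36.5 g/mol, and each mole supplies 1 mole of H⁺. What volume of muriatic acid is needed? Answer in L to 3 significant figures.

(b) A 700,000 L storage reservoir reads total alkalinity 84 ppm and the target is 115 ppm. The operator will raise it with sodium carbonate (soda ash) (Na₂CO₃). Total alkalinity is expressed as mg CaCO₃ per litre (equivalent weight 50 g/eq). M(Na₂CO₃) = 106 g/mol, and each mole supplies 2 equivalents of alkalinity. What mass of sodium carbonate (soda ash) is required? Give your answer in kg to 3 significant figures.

(a) 198 L; (b) 23.0 kg

(a) Volume: 257,000 US gal × 3.785 L/gal = 972,745 L.
(a) Alkalinity to neutralize: (226 − 138) = 88 mg/L as CaCO₃ × 972,745 L = 85,600 g as CaCO₃.
(a) Equivalents of H⁺ required: 85,600 ÷ 50 g/eq = 1712 eq = 1712 mol HCl.
(a) Mass of HCl: 1712 × 36.5 = 62,490 g.
(a) Mass of 28.5% solution: 62,490 / 0.285 = 219,300 g.
(a) Volume: 219,300 g ÷ 1.11 g/mL = 197,500 mL.

(b) Alkalinity to add: (115 − 84) = 31 mg/L as CaCO₃ × 700,000 L = 21,700 g as CaCO₃.
(b) Equivalents: 21,700 g ÷ 50 g/eq = 434 eq.
(b) Each mole of Na₂CO₃ supplies 2 eq, so 434 / 2 = 217 mol.
(b) Mass: 217 mol × 106 g/mol = 23,000 g.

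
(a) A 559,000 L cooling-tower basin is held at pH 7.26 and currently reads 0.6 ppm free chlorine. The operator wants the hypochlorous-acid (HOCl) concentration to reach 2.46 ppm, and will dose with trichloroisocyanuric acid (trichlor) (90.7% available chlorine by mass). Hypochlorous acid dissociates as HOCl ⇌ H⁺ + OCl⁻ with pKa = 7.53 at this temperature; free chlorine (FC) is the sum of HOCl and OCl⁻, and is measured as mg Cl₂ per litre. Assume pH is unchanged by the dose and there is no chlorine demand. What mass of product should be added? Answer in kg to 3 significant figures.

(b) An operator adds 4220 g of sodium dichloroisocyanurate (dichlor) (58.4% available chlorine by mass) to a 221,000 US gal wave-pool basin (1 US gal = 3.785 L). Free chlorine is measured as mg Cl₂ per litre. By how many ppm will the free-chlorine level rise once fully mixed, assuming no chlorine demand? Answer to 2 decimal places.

(a) 1.96 kg; (b) 2.95 ppm

(a) [OCl⁻]/[HOCl] = 10^(pH − pKa) = 10^(7.26 − 7.53) = 0.537; fraction as HOCl = 1/(1 + 0.537) = 0.6506.
(a) Free chlorine required for 2.46 ppm HOCl: 2.46 / 0.6506 = 3.781 ppm.
(a) FC to add: 3.781 − 0.6 = 3.181 mg/L as Cl₂.
(a) Cl₂ equivalent: 3.181 mg/L × 559,000 L = 1778 g.
(a) Product at 90.7% available Cl: 1778 / 0.907 = 1961 g.

(b) Volume: 221,000 US gal × 3.785 L/gal = 836,485 L.
(b) Available chlorine delivered: 4220 g × 0.584 = 2464 g as Cl₂.
(b) Concentration rise: 2464 g / 836,485 L = 2.946 mg/L = 2.95 ppm.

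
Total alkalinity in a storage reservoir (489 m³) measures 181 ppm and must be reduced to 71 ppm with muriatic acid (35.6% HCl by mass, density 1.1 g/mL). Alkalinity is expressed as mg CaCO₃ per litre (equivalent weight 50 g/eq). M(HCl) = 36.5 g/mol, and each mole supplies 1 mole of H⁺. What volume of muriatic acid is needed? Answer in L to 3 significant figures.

Volume: 489 m³ = 489,000 L.
Alkalinity to neutralize: (181 − 71) = 110 mg/L as CaCO₃ × 489,000 L = 53,790 g as CaCO₃.
Equivalents of H⁺ required: 53,790 ÷ 50 g/eq = 1076 eq = 1076 mol HCl.
Mass of HCl: 1076 × 36.5 = 39,270 g.
Mass of 35.6% solution: 39,270 / 0.356 = 110,300 g.
Volume: 110,300 g ÷ 1.1 g/mL = 100,300 mL.

100 L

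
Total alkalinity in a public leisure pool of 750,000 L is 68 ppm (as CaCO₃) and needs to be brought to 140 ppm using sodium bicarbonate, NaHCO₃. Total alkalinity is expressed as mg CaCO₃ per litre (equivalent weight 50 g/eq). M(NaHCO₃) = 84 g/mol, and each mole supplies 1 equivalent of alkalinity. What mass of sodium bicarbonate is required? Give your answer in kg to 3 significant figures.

90.7 kg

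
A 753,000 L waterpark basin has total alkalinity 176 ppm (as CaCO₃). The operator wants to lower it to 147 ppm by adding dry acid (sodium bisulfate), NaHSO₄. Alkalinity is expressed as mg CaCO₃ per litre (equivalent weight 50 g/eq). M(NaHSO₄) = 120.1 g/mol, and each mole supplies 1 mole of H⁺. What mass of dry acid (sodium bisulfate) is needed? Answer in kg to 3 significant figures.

52.5 kg

Alkalinity to neutralize: (176 − 147) = 29 mg/L as CaCO₃ × 753,000 L = 21,840 g as CaCO₃.
Equivalents of H⁺ required: 21,840 ÷ 50 g/eq = 436.7 eq = 436.7 mol NaHSO₄.
Mass of NaHSO₄: 436.7 × 120.1 = 52,450 g.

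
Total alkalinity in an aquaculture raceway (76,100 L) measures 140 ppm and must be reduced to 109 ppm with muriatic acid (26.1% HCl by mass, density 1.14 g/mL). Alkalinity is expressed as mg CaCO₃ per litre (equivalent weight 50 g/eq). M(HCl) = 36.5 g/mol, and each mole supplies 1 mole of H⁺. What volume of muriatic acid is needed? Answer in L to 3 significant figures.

5.79 L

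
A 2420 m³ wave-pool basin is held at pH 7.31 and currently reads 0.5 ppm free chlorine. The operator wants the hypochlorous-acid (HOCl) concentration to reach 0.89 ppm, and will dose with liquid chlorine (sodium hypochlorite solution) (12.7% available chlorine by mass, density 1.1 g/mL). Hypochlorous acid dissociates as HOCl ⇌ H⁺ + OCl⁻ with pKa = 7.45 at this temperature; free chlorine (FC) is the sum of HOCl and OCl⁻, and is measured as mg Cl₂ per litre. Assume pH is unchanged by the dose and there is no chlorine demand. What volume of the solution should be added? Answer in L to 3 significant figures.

17.9 L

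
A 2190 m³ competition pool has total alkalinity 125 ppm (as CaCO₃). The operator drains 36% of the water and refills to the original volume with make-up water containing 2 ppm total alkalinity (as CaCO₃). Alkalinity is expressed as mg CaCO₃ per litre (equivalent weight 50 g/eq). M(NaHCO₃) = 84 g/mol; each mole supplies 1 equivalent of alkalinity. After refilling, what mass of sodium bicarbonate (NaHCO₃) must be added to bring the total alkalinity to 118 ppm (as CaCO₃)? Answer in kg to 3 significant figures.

137 kg

Volume: 2190 m³ = 2,190,000 L.
After draining 36% and refilling: 125 × 0.64 + 2 × 0.36 = 80.72 ppm.
Deficit to target: 118 − 80.72 = 37.28 mg/L.
As CaCO₃: 37.28 mg/L × 2,190,000 L = 81,640 g; ÷ 50 g/eq ÷ 1 = 1633 mol NaHCO₃.
Mass: 1633 × 84 = 137,200 g.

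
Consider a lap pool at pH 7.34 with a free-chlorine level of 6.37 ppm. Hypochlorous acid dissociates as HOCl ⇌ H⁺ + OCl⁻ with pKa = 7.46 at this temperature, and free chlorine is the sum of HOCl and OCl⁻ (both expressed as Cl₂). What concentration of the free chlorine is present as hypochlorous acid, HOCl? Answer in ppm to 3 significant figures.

[OCl⁻]/[HOCl] = 10^(pH − pKa) = 10^(7.34 − 7.46) = 10^-0.12 = 0.7586.
Fraction as HOCl = 1 / (1 + 0.7586) = 0.5686.
HOCl = 0.5686 × 6.37 ppm = 3.622 ppm.

3.62 ppm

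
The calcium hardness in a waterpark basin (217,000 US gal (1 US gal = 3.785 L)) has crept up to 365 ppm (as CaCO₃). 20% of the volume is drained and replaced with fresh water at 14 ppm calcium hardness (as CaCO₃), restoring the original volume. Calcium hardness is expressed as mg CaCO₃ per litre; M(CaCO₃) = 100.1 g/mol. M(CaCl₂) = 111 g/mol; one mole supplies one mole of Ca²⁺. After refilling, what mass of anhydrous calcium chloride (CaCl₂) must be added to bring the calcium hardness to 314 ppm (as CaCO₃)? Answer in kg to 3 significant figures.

Volume: 217,000 US gal × 3.785 L/gal = 821,345 L.
After draining 20% and refilling: 365 × 0.80 + 14 × 0.20 = 294.8 ppm.
Deficit to target: 314 − 294.8 = 19.2 mg/L.
As CaCO₃: 19.2 mg/L × 821,345 L = 15,770 g; ÷ 100.1 = 157.5 mol Ca²⁺.
Mass: 157.5 × 111 = 17,490 g.

17.5 kg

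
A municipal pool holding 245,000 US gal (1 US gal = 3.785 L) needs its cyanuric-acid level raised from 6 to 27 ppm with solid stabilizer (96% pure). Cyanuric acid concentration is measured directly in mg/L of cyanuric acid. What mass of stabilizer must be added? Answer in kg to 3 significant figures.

20.3 kg

Volume: 245,000 US gal × 3.785 L/gal = 927,325 L.
CYA to add: (27 − 6) = 21 mg/L × 927,325 L = 19,470 g cyanuric acid.
At 96% purity: 19,470 / 0.96 = 20,290 g product.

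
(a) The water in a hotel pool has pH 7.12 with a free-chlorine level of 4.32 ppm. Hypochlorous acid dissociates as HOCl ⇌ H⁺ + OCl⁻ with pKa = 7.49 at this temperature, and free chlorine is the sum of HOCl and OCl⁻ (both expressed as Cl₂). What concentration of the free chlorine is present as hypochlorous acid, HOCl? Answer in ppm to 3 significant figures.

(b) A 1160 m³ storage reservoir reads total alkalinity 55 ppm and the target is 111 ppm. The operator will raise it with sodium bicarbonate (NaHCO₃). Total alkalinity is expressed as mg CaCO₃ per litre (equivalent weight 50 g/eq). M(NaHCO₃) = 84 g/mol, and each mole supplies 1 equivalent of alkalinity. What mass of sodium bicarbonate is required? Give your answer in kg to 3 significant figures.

(a) 3.03 ppm; (b) 109 kg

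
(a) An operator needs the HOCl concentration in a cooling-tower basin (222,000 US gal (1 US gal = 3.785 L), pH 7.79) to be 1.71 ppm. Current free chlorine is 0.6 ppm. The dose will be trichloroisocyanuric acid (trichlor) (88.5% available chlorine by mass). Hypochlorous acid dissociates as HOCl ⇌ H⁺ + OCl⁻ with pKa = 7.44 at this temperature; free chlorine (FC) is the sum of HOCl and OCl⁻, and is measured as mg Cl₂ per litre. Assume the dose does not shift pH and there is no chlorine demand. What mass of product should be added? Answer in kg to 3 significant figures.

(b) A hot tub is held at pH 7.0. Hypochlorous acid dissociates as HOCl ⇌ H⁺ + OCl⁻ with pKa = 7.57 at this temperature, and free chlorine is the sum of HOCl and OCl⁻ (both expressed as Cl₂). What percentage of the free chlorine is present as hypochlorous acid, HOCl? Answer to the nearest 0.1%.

(a) Volume: 222,000 US gal × 3.785 L/gal = 840,270 L.
(a) [OCl⁻]/[HOCl] = 10^(pH − pKa) = 10^(7.79 − 7.44) = 2.239; fraction as HOCl = 1/(1 + 2.239) = 0.3088.
(a) Free chlorine required for 1.71 ppm HOCl: 1.71 / 0.3088 = 5.538 ppm.
(a) FC to add: 5.538 − 0.6 = 4.938 mg/L as Cl₂.
(a) Cl₂ equivalent: 4.938 mg/L × 840,270 L = 4149 g.
(a) Product at 88.5% available Cl: 4149 / 0.885 = 4689 g.

(b) [OCl⁻]/[HOCl] = 10^(pH − pKa) = 10^(7.0 − 7.57) = 10^-0.57 = 0.2692.
(b) Fraction as HOCl = 1 / (1 + 0.2692) = 0.7879.

(a) 4.69 kg; (b) 78.8%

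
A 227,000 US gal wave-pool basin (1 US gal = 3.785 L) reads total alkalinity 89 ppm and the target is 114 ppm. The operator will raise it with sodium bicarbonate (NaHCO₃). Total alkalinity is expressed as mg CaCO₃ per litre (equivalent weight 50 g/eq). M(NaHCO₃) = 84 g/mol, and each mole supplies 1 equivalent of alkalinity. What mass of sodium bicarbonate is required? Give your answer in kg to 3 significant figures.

Volume: 227,000 US gal × 3.785 L/gal = 859,195 L.
Alkalinity to add: (114 − 89) = 25 mg/L as CaCO₃ × 859,195 L = 21,480 g as CaCO₃.
Equivalents: 21,480 g ÷ 50 g/eq = 429.6 eq.
NaHCO₃ supplies 1 eq per mole → 429.6 mol.
Mass: 429.6 mol × 84 g/mol = 36,090 g.

36.1 kg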